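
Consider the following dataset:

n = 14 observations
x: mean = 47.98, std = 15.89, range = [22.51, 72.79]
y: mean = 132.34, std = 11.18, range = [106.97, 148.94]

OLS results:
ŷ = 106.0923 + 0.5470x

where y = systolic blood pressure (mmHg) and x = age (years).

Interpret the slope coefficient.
For each additional year of age, predicted blood pressure increases by approximately 0.5470 mmHg.

The slope coefficient β₁ = 0.5470 represents the marginal effect of age on blood pressure.

Interpretation:
- Age up by 1 year → predicted blood pressure increases by 0.5470 mmHg
- This is a linear approximation: the same per-unit change is assumed across the whole observed x range
- The sign (+) gives the direction; the magnitude 0.5470 gives the size of the effect per year

(β₀ = 106.0923 is the fitted value at x = 0 and is not part of the slope interpretation.)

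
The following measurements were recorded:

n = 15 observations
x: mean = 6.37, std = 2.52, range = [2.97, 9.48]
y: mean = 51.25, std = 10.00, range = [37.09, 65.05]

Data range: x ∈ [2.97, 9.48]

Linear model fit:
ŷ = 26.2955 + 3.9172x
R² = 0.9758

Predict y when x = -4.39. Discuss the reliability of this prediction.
The equation gives ŷ = 9.0990; however x = -4.39 is 7.36 units below the observed range, so this extrapolated value should not be trusted.

Prediction calculation:
ŷ = 26.2955 + 3.9172 × (-4.39)
ŷ = 9.0990

Reliability:
- Data range: x ∈ [2.97, 9.48]
- Prediction point: x = -4.39 is 7.36 units below the observed range → this is EXTRAPOLATION, not interpolation

Why that matters here:
- The linear relationship may not hold outside the observed range
- Real relationships often flatten, saturate, or turn nonlinear at extremes

Report the number if required, but flag clearly that it is an extrapolation.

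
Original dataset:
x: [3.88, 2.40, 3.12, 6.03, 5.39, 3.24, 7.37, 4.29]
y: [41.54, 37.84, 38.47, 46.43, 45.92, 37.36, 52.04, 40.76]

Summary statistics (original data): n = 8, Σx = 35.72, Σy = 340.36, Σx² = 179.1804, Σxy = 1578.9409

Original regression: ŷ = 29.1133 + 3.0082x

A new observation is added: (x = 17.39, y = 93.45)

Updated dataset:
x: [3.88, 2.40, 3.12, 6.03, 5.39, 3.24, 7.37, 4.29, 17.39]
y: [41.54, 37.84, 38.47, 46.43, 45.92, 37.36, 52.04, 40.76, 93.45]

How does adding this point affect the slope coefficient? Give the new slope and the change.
The slope changes from 3.0082 to 3.8296 (change of +0.8214, or +27.3%).

x = 17.39 lies well outside the original x-range [2.40, 7.37] (x̄ ≈ 4.47), so this observation has high leverage and can move the slope substantially.

Step 1: Update the sums with the new point (n goes from 8 to 9)
Σx  = 35.72 + 17.39 = 53.11
Σy  = 340.36 + 93.45 = 433.81
Σx² = 179.1804 + 17.39² = 179.1804 + 302.4121 = 481.5925
Σxy = 1578.9409 + 17.39×93.45 = 1578.9409 + 1625.0955 = 3204.0364

Step 2: Recompute the slope with b₁ = (nΣxy − ΣxΣy) / (nΣx² − (Σx)²)
Numerator   = 9×3204.0364 − 53.11×433.81 = 28836.3276 − 23039.6491 = 5796.6785
Denominator = 9×481.5925 − 53.11² = 4334.3325 − 2820.6721 = 1513.6604
b₁(new) = 5796.6785 / 1513.6604 = 3.8296

(Same formula on the original sums: (8×1578.9409 − 35.72×340.36) / (8×179.1804 − 35.72²) = 473.8680 / 157.5248 = 3.0082, matching the given fit.)

Step 3: Change in slope
Δβ₁ = 3.8296 − 3.0082 = +0.8214
Relative change = +0.8214 / 3.0082 × 100% = +27.3%
→ the slope increases when the point is added.

A high-leverage point only changes the slope if it is off the original line; here y = 93.45 is above the original trend, so the slope increases.
In practice: investigate whether it comes from the same population as the rest of the sample.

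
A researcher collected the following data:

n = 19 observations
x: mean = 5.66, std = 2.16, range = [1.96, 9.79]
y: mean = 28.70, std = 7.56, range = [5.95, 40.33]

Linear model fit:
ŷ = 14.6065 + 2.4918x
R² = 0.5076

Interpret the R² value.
R² = 0.5076 means 50.76% of the variation in y is explained by the linear relationship with x. This indicates a moderate fit.

The coefficient of determination R² is the fraction of the total variation in y that the fitted line accounts for.

Here R² = 0.5076:
- Explained: 50.76% of the variation in y
- Unexplained (residual): 100% − 50.76% = 49.24%
- Rule of thumb (below 0.3 weak; 0.3 to below 0.7 moderate; 0.7 and above strong) → moderate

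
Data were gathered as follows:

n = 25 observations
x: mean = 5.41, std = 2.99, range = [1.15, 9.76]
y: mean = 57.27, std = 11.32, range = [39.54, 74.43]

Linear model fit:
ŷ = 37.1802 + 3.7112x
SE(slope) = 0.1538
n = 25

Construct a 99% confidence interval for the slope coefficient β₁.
The 99% CI for β₁ is (3.2794, 4.1430)

Confidence interval for the slope:

The 99% CI for β₁ is: β̂₁ ± t*(α/2, n-2) × SE(β̂₁)

Step 1: Find critical t-value
- Confidence level = 0.99
- Degrees of freedom = n - 2 = 25 - 2 = 23
- t*(α/2, 23) = 2.8073

Step 2: Calculate margin of error
Margin = 2.8073 × 0.1538 = 0.4318

Step 3: Construct interval
CI = 3.7112 ± 0.4318
CI = (3.2794, 4.1430)

Interpretation: We are 99% confident that the true slope β₁ lies between 3.2794 and 4.1430.
The interval does not include 0, suggesting a significant linear relationship.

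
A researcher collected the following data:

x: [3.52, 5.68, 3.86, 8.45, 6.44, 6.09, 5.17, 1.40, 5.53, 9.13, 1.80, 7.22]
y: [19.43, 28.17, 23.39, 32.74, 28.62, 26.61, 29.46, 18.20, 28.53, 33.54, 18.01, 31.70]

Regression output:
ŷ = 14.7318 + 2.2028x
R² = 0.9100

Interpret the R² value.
The model explains 91.00% of the variance in y (R² = 0.9100), leaving 9.00% unexplained; the fit is strong.

R² (coefficient of determination) measures the proportion of variance in y explained by the regression model.

Here R² = 0.9100:
- Explained: 91.00% of the variation in y
- Unexplained (residual): 100% − 91.00% = 9.00%
- Rule of thumb (below 0.3 weak; 0.3 to below 0.7 moderate; 0.7 and above strong) → strong

Note: R² never decreases when predictors are added, so it should not be used alone to compare models of different size.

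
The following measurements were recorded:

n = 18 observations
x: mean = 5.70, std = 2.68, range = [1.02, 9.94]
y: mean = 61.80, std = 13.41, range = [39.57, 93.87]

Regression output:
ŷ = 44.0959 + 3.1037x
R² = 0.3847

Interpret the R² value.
About 38.47% of the variability in y is accounted for by the regression on x (R² = 0.3847) — a moderate linear fit.

R² = 1 − SS_res/SS_tot compares the residual scatter to the total scatter of y about its mean.

Here R² = 0.3847:
- Explained: 38.47% of the variation in y
- Unexplained (residual): 100% − 38.47% = 61.53%
- Rule of thumb (below 0.3 weak; 0.3 to below 0.7 moderate; 0.7 and above strong) → moderate

Calculation: R² = 1 − (SS_res / SS_tot), where SS_res is the sum of squared residuals and SS_tot the total sum of squares.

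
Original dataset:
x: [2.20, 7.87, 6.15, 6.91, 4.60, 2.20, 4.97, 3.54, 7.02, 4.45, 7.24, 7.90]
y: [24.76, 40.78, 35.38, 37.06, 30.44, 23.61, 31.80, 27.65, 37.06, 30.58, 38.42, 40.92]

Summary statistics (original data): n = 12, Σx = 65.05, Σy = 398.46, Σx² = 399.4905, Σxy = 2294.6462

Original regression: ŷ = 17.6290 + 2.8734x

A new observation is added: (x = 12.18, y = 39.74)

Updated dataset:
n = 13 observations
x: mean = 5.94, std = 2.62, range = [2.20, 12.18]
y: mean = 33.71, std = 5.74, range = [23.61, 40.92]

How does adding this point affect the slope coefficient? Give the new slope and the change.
New slope β₁ = 1.9703 versus 2.8734 before: a change of -0.9031 (-31.4%).

The new point has HIGH LEVERAGE: x = 12.18 is far from the original mean x̄ = 65.05/12 ≈ 5.42 (original range [2.20, 7.90]).

Step 1: Update the sums with the new point (n goes from 12 to 13)
Σx  = 65.05 + 12.18 = 77.23
Σy  = 398.46 + 39.74 = 438.20
Σx² = 399.4905 + 12.18² = 399.4905 + 148.3524 = 547.8429
Σxy = 2294.6462 + 12.18×39.74 = 2294.6462 + 484.0332 = 2778.6794

Step 2: Recompute the slope with b₁ = (nΣxy − ΣxΣy) / (nΣx² − (Σx)²)
Numerator   = 13×2778.6794 − 77.23×438.20 = 36122.8322 − 33842.1860 = 2280.6462
Denominator = 13×547.8429 − 77.23² = 7121.9577 − 5964.4729 = 1157.4848
b₁(new) = 2280.6462 / 1157.4848 = 1.9703

(Same formula on the original sums: (12×2294.6462 − 65.05×398.46) / (12×399.4905 − 65.05²) = 1615.9314 / 562.3835 = 2.8734, matching the given fit.)

Step 3: Change in slope
Δβ₁ = 1.9703 − 2.8734 = -0.9031
Relative change = -0.9031 / 2.8734 × 100% = -31.4%
→ the slope decreases when the point is added.

Because the point sits below the extension of the original line at a high-leverage x, it tilts the fit down.
In practice: examine leverage (hᵢ) and Cook's distance rather than deleting it automatically; check such a point for data-entry or measurement error.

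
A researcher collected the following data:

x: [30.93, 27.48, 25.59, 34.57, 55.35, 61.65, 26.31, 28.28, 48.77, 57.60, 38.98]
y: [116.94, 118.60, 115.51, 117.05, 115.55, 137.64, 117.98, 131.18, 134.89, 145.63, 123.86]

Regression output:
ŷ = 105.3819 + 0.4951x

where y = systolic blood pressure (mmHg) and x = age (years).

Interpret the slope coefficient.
An increase of one year in age is associated with a 0.4951 mmHg increase in predicted blood pressure.

The slope β₁ = 0.4951 gives the rate at which the fitted blood pressure changes with age.

Interpretation:
- Age up by 1 year → predicted blood pressure increases by 0.4951 mmHg
- This is a linear approximation: the same per-unit change is assumed across the whole observed x range

(β₀ = 105.3819 is the fitted value at x = 0 and is not part of the slope interpretation.)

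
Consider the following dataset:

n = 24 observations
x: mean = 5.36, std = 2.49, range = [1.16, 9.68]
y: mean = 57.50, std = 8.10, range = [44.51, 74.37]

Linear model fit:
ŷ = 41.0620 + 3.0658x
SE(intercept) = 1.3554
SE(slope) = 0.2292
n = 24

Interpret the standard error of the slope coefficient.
The slope 3.0658 is pinned down to within about ±0.2292 (one SE) by these data — relative uncertainty 7.5%, i.e. precise.

SE(β̂₁) = s / √Sxx, where s is the residual standard deviation and Sxx = Σ(x − x̄)². It is the yardstick for how far β̂₁ = 3.0658 could plausibly be from the true slope.

Relative precision:
- SE / |β̂₁| = 0.2292 / 3.0658 = 7.5%
- Rule of thumb (under 20%: precise; 20% to under 50%: moderately precise; 50% or more: imprecise) → precise

Link to the t-test: t = β̂₁ / SE(β̂₁) = 3.0658 / 0.2292 = 13.3761, the statistic for H₀: β₁ = 0.

What drives SE(β̂₁): larger n (here n = 24) → smaller SE; wider spread of x values → smaller SE.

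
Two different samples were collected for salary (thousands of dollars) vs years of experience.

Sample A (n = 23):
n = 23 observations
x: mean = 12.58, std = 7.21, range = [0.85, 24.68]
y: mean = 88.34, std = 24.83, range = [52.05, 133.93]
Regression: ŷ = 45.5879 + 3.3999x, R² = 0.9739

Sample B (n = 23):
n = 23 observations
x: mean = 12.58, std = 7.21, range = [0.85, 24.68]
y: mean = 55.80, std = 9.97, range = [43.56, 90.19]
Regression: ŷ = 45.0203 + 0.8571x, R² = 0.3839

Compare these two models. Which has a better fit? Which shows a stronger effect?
Model A has the better fit (R² = 0.9739 vs 0.3839). Model A shows the stronger effect (|β₁| = 3.3999 vs 0.8571).

Model Comparison:

Fit — compare R²:
- Model A: R² = 0.9739 → 97.39% of variance in salary explained
- Model B: R² = 0.3839 → 38.39% of variance in salary explained
- 0.9739 > 0.3839 → Model A has the better fit

Which has the larger per-year effect? (|β₁|)
- Model A: β₁ = 3.3999 → predicted salary rises 3.3999 thousand dollars per additional year of experience
- Model B: β₁ = 0.8571 → predicted salary rises 0.8571 thousand dollars per additional year of experience
- |3.3999| > |0.8571| → Model A shows the stronger marginal effect

Notes:
- A better fit (higher R²) doesn't necessarily mean a more important relationship.
- The two samples could reflect different populations, time periods, or measurement quality.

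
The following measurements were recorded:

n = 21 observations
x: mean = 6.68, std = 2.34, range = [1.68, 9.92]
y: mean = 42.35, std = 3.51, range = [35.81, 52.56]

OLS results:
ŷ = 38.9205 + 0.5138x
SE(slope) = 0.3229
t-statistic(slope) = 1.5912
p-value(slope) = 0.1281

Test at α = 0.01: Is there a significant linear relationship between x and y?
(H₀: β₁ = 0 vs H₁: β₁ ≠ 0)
Fail to reject H₀: p-value = 0.1281 ≥ α = 0.01. The linear relationship is not significant at the 1% level.

Hypothesis test for the slope coefficient:

H₀: β₁ = 0 (no linear relationship)
H₁: β₁ ≠ 0 (linear relationship exists)

Test statistic: t = β̂₁ / SE(β̂₁) = 0.5138 / 0.3229 = 1.5912

The p-value (0.1281) is the probability, under H₀, of a t-statistic at least as extreme as |t| = 1.5912 (two-sided, df = n − 2 = 19).

Decision rule: reject H₀ if p-value < α.
p-value = 0.1281 ≥ α = 0.01 → fail to reject H₀.

At α = 0.01 the data do not provide convincing evidence of a nonzero slope.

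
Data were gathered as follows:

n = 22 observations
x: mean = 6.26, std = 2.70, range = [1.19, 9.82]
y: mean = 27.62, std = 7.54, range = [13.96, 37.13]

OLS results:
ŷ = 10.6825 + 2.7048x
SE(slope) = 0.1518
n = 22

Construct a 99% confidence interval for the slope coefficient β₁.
The 99% CI for β₁ is (2.2729, 3.1367)

Confidence interval for the slope:

The 99% CI for β₁ is: β̂₁ ± t*(α/2, n-2) × SE(β̂₁)

Step 1: Find critical t-value
- Confidence level = 0.99
- Degrees of freedom = n - 2 = 22 - 2 = 20
- t*(α/2, 20) = 2.8453

Step 2: Calculate margin of error
Margin = 2.8453 × 0.1518 = 0.4319

Step 3: Construct interval
CI = 2.7048 ± 0.4319
CI = (2.2729, 3.1367)

Interpretation: each one-unit increase in x is associated with a change in mean y of between 2.2729 and 3.1367, with 99% confidence.
Since 0 is outside the interval, a two-sided test at α = 0.01 would reject H₀: β₁ = 0.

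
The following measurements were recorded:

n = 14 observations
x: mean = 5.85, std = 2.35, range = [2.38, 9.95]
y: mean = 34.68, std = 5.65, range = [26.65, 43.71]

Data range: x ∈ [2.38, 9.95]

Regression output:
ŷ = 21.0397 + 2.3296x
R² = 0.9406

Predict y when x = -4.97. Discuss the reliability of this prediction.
The equation gives ŷ = 9.4616; however x = -4.97 is 7.35 units below the observed range, so this extrapolated value should not be trusted.

Prediction calculation:
ŷ = 21.0397 + 2.3296 × (-4.97)
ŷ = 9.4616

Reliability:
- Data range: x ∈ [2.38, 9.95]
- Prediction point: x = -4.97 is 7.35 units below the observed range → this is EXTRAPOLATION, not interpolation

Why that matters here:
- Real relationships often flatten, saturate, or turn nonlinear at extremes
- There are no observations near this x to validate the fitted line there

A defensible statement: 'if the linear trend continued to x = -4.97, y would be about 9.4616' — the premise is untested.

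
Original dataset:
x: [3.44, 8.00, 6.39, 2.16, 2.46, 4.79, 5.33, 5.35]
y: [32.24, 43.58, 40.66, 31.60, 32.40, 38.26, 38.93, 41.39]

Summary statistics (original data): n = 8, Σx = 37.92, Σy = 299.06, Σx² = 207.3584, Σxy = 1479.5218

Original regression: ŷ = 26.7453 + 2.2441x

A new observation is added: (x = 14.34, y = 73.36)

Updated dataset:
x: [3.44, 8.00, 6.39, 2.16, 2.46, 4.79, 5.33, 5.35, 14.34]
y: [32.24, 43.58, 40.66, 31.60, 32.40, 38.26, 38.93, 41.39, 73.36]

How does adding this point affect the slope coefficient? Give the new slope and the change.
New slope β₁ = 3.3686 versus 2.2441 before: a change of +1.1245 (+50.1%).

x = 14.34 lies well outside the original x-range [2.16, 8.00] (x̄ ≈ 4.74), so this observation has high leverage and can move the slope substantially.

Step 1: Update the sums with the new point (n goes from 8 to 9)
Σx  = 37.92 + 14.34 = 52.26
Σy  = 299.06 + 73.36 = 372.42
Σx² = 207.3584 + 14.34² = 207.3584 + 205.6356 = 412.9940
Σxy = 1479.5218 + 14.34×73.36 = 1479.5218 + 1051.9824 = 2531.5042

Step 2: Recompute the slope with b₁ = (nΣxy − ΣxΣy) / (nΣx² − (Σx)²)
Numerator   = 9×2531.5042 − 52.26×372.42 = 22783.5378 − 19462.6692 = 3320.8686
Denominator = 9×412.9940 − 52.26² = 3716.9460 − 2731.1076 = 985.8384
b₁(new) = 3320.8686 / 985.8384 = 3.3686

(Same formula on the original sums: (8×1479.5218 − 37.92×299.06) / (8×207.3584 − 37.92²) = 495.8192 / 220.9408 = 2.2441, matching the given fit.)

Step 3: Change in slope
Δβ₁ = 3.3686 − 2.2441 = +1.1245
Relative change = +1.1245 / 2.2441 × 100% = +50.1%
→ the slope increases when the point is added.

A high-leverage point only changes the slope if it is off the original line; here y = 73.36 is above the original trend, so the slope increases.
In practice: check such a point for data-entry or measurement error; refit with and without it and report both if conclusions differ.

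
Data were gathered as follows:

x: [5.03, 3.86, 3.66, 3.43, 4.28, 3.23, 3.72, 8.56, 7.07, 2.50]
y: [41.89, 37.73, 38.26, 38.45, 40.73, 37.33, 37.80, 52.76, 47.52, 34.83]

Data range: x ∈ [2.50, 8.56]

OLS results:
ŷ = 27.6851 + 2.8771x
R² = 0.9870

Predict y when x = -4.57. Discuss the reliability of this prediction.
ŷ = 14.5368, but this is extrapolation (below the data range [2.50, 8.56]) and may be unreliable.

Prediction calculation:
ŷ = 27.6851 + 2.8771 × (-4.57)
ŷ = 14.5368

Reliability:
- Data range: x ∈ [2.50, 8.56]
- Prediction point: x = -4.57 is 7.07 units below the observed range → this is EXTRAPOLATION, not interpolation

Why that matters here:
- R² describes fit only over the sampled x values; it says nothing about behaviour beyond them
- There are no observations near this x to validate the fitted line there
- The linear relationship may not hold outside the observed range

The R² = 0.9870 only validates the fit within [2.50, 8.56]; treat ŷ = 14.5368 with caution.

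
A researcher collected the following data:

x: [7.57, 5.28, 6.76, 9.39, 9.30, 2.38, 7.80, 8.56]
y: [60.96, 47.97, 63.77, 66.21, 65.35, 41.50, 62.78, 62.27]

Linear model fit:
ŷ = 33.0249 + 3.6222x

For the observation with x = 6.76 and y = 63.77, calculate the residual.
Residual = 6.2590

The residual is the difference between the actual value and the predicted value:

Residual = y - ŷ

Step 1: Calculate predicted value
ŷ = 33.0249 + 3.6222 × 6.76
ŷ = 57.5110

Step 2: Calculate residual
Residual = 63.77 - 57.5110
Residual = 6.2590

Sign check: y > ŷ, so the point is above the line and the fit underestimates here.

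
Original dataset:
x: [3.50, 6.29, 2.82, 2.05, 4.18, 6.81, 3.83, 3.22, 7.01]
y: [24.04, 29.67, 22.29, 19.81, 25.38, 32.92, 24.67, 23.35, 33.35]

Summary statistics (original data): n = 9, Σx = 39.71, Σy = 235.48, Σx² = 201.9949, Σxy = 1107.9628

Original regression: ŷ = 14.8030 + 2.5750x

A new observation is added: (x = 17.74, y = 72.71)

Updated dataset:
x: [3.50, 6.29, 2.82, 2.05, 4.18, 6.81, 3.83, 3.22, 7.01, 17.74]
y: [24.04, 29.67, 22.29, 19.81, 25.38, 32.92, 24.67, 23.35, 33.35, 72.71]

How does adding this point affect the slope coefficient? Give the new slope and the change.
Adding the point moves β₁ from 2.5750 to 3.3607, i.e. it increases by 0.7857 (+30.5%).

The new point has HIGH LEVERAGE: x = 17.74 is far from the original mean x̄ = 39.71/9 ≈ 4.41 (original range [2.05, 7.01]).

Step 1: Update the sums with the new point (n goes from 9 to 10)
Σx  = 39.71 + 17.74 = 57.45
Σy  = 235.48 + 72.71 = 308.19
Σx² = 201.9949 + 17.74² = 201.9949 + 314.7076 = 516.7025
Σxy = 1107.9628 + 17.74×72.71 = 1107.9628 + 1289.8754 = 2397.8382

Step 2: Recompute the slope with b₁ = (nΣxy − ΣxΣy) / (nΣx² − (Σx)²)
Numerator   = 10×2397.8382 − 57.45×308.19 = 23978.3820 − 17705.5155 = 6272.8665
Denominator = 10×516.7025 − 57.45² = 5167.0250 − 3300.5025 = 1866.5225
b₁(new) = 6272.8665 / 1866.5225 = 3.3607

(Same formula on the original sums: (9×1107.9628 − 39.71×235.48) / (9×201.9949 − 39.71²) = 620.7544 / 241.0700 = 2.5750, matching the given fit.)

Step 3: Change in slope
Δβ₁ = 3.3607 − 2.5750 = +0.7857
Relative change = +0.7857 / 2.5750 × 100% = +30.5%
→ the slope increases when the point is added.

A high-leverage point only changes the slope if it is off the original line; here y = 72.71 is above the original trend, so the slope increases.
In practice: refit with and without it and report both if conclusions differ; investigate whether it comes from the same population as the rest of the sample.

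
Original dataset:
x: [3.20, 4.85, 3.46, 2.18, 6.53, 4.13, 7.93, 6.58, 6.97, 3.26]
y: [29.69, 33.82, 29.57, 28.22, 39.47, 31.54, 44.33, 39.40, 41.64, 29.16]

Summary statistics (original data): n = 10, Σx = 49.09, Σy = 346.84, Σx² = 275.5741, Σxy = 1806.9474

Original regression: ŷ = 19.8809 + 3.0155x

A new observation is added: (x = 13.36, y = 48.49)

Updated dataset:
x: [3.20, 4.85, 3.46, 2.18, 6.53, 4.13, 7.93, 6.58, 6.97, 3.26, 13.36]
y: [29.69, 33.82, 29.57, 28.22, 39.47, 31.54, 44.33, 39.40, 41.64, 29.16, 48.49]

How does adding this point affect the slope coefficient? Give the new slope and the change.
Adding the point moves β₁ from 3.0155 to 2.1140, i.e. it decreases by 0.9015 (-29.9%).

The new point has HIGH LEVERAGE: x = 13.36 is far from the original mean x̄ = 49.09/10 ≈ 4.91 (original range [2.18, 7.93]).

Step 1: Update the sums with the new point (n goes from 10 to 11)
Σx  = 49.09 + 13.36 = 62.45
Σy  = 346.84 + 48.49 = 395.33
Σx² = 275.5741 + 13.36² = 275.5741 + 178.4896 = 454.0637
Σxy = 1806.9474 + 13.36×48.49 = 1806.9474 + 647.8264 = 2454.7738

Step 2: Recompute the slope with b₁ = (nΣxy − ΣxΣy) / (nΣx² − (Σx)²)
Numerator   = 11×2454.7738 − 62.45×395.33 = 27002.5118 − 24688.3585 = 2314.1533
Denominator = 11×454.0637 − 62.45² = 4994.7007 − 3900.0025 = 1094.6982
b₁(new) = 2314.1533 / 1094.6982 = 2.1140

(Same formula on the original sums: (10×1806.9474 − 49.09×346.84) / (10×275.5741 − 49.09²) = 1043.0984 / 345.9129 = 3.0155, matching the given fit.)

Step 3: Change in slope
Δβ₁ = 2.1140 − 3.0155 = -0.9015
Relative change = -0.9015 / 3.0155 × 100% = -29.9%
→ the slope decreases when the point is added.

Because the point sits below the extension of the original line at a high-leverage x, it tilts the fit down.
In practice: examine leverage (hᵢ) and Cook's distance rather than deleting it automatically; refit with and without it and report both if conclusions differ.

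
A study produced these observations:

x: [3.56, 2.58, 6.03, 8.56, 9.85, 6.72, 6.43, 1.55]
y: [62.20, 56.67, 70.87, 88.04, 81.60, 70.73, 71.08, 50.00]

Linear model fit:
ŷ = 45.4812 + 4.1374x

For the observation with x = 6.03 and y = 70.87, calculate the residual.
Residual = 0.4403

The residual is the difference between the actual value and the predicted value:

Residual = y - ŷ

Step 1: Calculate predicted value
ŷ = 45.4812 + 4.1374 × 6.03
ŷ = 70.4297

Step 2: Calculate residual
Residual = 70.87 - 70.4297
Residual = 0.4403

The residual is positive, so the observed y = 70.87 sits above the regression line (the line underestimates it by 0.4403).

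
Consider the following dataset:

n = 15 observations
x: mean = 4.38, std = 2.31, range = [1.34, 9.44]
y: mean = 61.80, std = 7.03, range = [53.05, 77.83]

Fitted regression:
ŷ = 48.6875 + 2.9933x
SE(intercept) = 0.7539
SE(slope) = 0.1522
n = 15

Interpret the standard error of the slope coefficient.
SE(β̂₁) = 0.1522 is the estimated standard deviation of the slope estimate across repeated samples; relative to β̂₁ = 2.9933 that is 5.1%, a precise estimate.

SE(β̂₁) = s / √Sxx, where s is the residual standard deviation and Sxx = Σ(x − x̄)². It is the yardstick for how far β̂₁ = 2.9933 could plausibly be from the true slope.

Relative precision:
- SE / |β̂₁| = 0.1522 / 2.9933 = 5.1%
- Rule of thumb (under 20%: precise; 20% to under 50%: moderately precise; 50% or more: imprecise) → precise

Link to the t-test: t = β̂₁ / SE(β̂₁) = 2.9933 / 0.1522 = 19.6669, the statistic for H₀: β₁ = 0.

What drives SE(β̂₁): more residual scatter → larger SE.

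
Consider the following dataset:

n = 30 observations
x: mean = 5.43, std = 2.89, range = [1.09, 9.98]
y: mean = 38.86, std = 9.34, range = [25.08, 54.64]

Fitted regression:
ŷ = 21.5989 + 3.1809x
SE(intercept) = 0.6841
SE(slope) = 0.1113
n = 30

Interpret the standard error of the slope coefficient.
SE(slope) = 0.1113 measures the uncertainty in the estimated slope. The coefficient is estimated precisely (SE/|β̂₁| = 3.5%).

SE(β̂₁) = s / √Sxx, where s is the residual standard deviation and Sxx = Σ(x − x̄)². It is the yardstick for how far β̂₁ = 3.1809 could plausibly be from the true slope.

Relative precision:
- SE / |β̂₁| = 0.1113 / 3.1809 = 3.5%
- Rule of thumb (under 20%: precise; 20% to under 50%: moderately precise; 50% or more: imprecise) → precise

Link to the t-test: t = β̂₁ / SE(β̂₁) = 3.1809 / 0.1113 = 28.5795, the statistic for H₀: β₁ = 0.

What drives SE(β̂₁): more residual scatter → larger SE.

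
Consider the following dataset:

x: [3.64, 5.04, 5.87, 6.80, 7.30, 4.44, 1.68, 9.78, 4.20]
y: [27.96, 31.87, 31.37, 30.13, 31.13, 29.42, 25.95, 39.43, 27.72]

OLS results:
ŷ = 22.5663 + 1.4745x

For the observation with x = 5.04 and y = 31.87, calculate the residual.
Residual = 1.8722

The residual is the difference between the actual value and the predicted value:

Residual = y - ŷ

Step 1: Calculate predicted value
ŷ = 22.5663 + 1.4745 × 5.04
ŷ = 29.9978

Step 2: Calculate residual
Residual = 31.87 - 29.9978
Residual = 1.8722

Interpretation: the model underestimates the actual value by 1.8722 at this point (positive residual → observation lies above the fitted line).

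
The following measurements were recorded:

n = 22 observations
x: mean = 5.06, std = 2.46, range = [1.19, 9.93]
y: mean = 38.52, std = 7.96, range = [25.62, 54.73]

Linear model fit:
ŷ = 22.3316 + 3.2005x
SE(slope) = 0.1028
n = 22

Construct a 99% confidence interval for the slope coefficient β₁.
The 99% CI for β₁ is (2.9080, 3.4930)

Confidence interval for the slope:

The 99% CI for β₁ is: β̂₁ ± t*(α/2, n-2) × SE(β̂₁)

Step 1: Find critical t-value
- Confidence level = 0.99
- Degrees of freedom = n - 2 = 22 - 2 = 20
- t*(α/2, 20) = 2.8453

Step 2: Calculate margin of error
Margin = 2.8453 × 0.1028 = 0.2925

Step 3: Construct interval
CI = 3.2005 ± 0.2925
CI = (2.9080, 3.4930)

Interpretation: intervals built this way capture the true β₁ in 99% of repeated samples; here the plausible range for the per-unit effect of x on y is 2.9080 to 3.4930.
Since 0 is outside the interval, a two-sided test at α = 0.01 would reject H₀: β₁ = 0.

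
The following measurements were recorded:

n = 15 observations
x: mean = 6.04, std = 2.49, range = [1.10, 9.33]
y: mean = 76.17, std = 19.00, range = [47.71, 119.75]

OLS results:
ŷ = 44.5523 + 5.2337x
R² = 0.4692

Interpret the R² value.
About 46.92% of the variability in y is accounted for by the regression on x (R² = 0.4692) — a moderate linear fit.

The coefficient of determination R² is the fraction of the total variation in y that the fitted line accounts for.

Here R² = 0.4692:
- Explained: 46.92% of the variation in y
- Unexplained (residual): 100% − 46.92% = 53.08%
- Rule of thumb (below 0.3 weak; 0.3 to below 0.7 moderate; 0.7 and above strong) → moderate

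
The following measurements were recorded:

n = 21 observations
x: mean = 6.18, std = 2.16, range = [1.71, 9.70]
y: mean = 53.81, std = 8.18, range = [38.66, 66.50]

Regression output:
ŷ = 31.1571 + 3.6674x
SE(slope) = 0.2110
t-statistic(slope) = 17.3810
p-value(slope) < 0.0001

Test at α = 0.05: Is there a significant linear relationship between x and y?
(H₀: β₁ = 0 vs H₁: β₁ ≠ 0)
Since p-value < 0.0001 < α = 0.05, reject H₀ — the slope is significantly different from 0.

Hypothesis test for the slope coefficient:

H₀: β₁ = 0 (no linear relationship)
H₁: β₁ ≠ 0 (linear relationship exists)

Test statistic: t = β̂₁ / SE(β̂₁) = 3.6674 / 0.2110 = 17.3810

With df = 19, the two-sided p-value for |t| = 17.3810 is <0.0001.

Decision rule: reject H₀ if p-value < α.
p-value < 0.0001 < α = 0.05 → reject H₀.

There is sufficient evidence at the 5% significance level to conclude that a linear relationship exists between x and y.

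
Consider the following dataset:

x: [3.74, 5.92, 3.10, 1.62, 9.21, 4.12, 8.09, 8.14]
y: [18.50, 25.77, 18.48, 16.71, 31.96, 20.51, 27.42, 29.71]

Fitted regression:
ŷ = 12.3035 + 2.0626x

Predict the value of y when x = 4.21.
ŷ = 20.9870

To predict y for x = 4.21, substitute into the regression equation:

ŷ = 12.3035 + 2.0626 × 4.21
ŷ = 12.3035 + 8.6835
ŷ = 20.9870

This is a point prediction; actual observations scatter around it by roughly the residual standard deviation.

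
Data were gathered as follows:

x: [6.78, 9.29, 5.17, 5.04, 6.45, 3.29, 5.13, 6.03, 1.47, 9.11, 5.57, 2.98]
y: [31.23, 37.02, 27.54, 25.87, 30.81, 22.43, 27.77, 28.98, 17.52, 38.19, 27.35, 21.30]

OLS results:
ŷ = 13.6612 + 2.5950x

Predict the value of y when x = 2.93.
ŷ = 21.2646

Plug x = 2.93 into the fitted line:

ŷ = 13.6612 + 2.5950 × 2.93
ŷ = 13.6612 + 7.6034
ŷ = 21.2646

This is the fitted mean response at that x — an individual observation would come with a wider prediction interval.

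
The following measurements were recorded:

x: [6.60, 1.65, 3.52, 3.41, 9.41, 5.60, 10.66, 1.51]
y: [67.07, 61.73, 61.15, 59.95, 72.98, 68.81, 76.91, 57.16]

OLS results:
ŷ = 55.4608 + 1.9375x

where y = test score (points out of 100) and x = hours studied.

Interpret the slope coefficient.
On average, test score is about 1.9375 points higher for every extra hour of study time.

The slope coefficient β₁ = 1.9375 represents the marginal effect of study time on test score.

Interpretation:
- Study time up by 1 hour → predicted test score increases by 1.9375 points
- The effect is assumed constant over the observed range of x (linearity)
- The slope describes association in these data, not necessarily a causal effect

The intercept β₀ = 55.4608 is the predicted test score when study time = 0; since the smallest observed x is 1.51, this is an extrapolation and mainly anchors the line.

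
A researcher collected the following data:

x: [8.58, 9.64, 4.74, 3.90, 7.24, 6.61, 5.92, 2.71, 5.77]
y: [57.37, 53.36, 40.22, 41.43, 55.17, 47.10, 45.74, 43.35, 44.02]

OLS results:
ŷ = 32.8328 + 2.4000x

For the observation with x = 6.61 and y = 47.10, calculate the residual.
Residual = -1.5968

The residual is the difference between the actual value and the predicted value:

Residual = y - ŷ

Step 1: Calculate predicted value
ŷ = 32.8328 + 2.4000 × 6.61
ŷ = 48.6968

Step 2: Calculate residual
Residual = 47.10 - 48.6968
Residual = -1.5968

The residual is negative, so the observed y = 47.10 sits below the regression line (the line overestimates it by 1.5968).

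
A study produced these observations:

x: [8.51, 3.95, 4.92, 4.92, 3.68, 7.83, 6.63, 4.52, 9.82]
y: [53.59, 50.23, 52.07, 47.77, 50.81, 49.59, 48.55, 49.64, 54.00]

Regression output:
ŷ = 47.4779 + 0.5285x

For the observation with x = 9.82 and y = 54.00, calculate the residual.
Residual = 1.3322

The residual is the difference between the actual value and the predicted value:

Residual = y - ŷ

Step 1: Calculate predicted value
ŷ = 47.4779 + 0.5285 × 9.82
ŷ = 52.6678

Step 2: Calculate residual
Residual = 54.00 - 52.6678
Residual = 1.3322

The residual is positive, so the observed y = 54.00 sits above the regression line (the line underestimates it by 1.3322).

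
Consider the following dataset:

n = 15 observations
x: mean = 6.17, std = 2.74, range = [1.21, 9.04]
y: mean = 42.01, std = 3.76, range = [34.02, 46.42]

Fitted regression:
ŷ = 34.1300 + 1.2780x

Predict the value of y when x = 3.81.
ŷ = 38.9992

x = 3.81 lies inside the observed range [1.21, 9.04], so the fitted equation applies directly:

ŷ = 34.1300 + 1.2780 × 3.81
ŷ = 34.1300 + 4.8692
ŷ = 38.9992

This is the fitted mean response at that x — an individual observation would come with a wider prediction interval.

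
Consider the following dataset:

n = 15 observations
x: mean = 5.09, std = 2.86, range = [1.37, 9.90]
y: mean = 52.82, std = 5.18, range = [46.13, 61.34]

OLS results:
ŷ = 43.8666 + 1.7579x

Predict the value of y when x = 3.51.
ŷ = 50.0368

x = 3.51 lies inside the observed range [1.37, 9.90], so the fitted equation applies directly:

ŷ = 43.8666 + 1.7579 × 3.51
ŷ = 43.8666 + 6.1702
ŷ = 50.0368

This is a point prediction; actual observations scatter around it by roughly the residual standard deviation.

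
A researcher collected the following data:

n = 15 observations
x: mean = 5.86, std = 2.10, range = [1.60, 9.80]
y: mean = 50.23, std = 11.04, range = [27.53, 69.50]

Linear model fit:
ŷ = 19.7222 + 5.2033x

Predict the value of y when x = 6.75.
ŷ = 54.8445

To predict y for x = 6.75, substitute into the regression equation:

ŷ = 19.7222 + 5.2033 × 6.75
ŷ = 19.7222 + 35.1223
ŷ = 54.8445

This is the fitted mean response at that x — an individual observation would come with a wider prediction interval.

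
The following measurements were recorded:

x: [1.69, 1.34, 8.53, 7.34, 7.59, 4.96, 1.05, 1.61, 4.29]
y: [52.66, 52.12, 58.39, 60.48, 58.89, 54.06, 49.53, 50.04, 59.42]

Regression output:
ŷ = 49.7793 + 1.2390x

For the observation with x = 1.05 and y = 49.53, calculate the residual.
Residual = -1.5503

The residual is the difference between the actual value and the predicted value:

Residual = y - ŷ

Step 1: Calculate predicted value
ŷ = 49.7793 + 1.2390 × 1.05
ŷ = 51.0803

Step 2: Calculate residual
Residual = 49.53 - 51.0803
Residual = -1.5503

Sign check: y < ŷ, so the point is below the line and the fit overestimates here.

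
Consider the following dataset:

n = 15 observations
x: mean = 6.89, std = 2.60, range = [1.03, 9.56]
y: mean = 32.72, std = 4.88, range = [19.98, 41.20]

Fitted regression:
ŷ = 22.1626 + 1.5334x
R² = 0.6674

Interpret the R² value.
The model explains 66.74% of the variance in y (R² = 0.6674), leaving 33.26% unexplained; the fit is moderate.

R² = 1 − SS_res/SS_tot compares the residual scatter to the total scatter of y about its mean.

Here R² = 0.6674:
- Explained: 66.74% of the variation in y
- Unexplained (residual): 100% − 66.74% = 33.26%
- Rule of thumb (below 0.3 weak; 0.3 to below 0.7 moderate; 0.7 and above strong) → moderate

Note: R² never decreases when predictors are added, so it should not be used alone to compare models of different size.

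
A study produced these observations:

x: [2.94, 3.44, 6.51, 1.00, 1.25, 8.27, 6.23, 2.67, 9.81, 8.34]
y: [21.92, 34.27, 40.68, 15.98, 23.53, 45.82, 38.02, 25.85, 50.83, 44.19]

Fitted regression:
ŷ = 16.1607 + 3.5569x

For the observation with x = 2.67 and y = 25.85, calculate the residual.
Residual = 0.1924

The residual is the difference between the actual value and the predicted value:

Residual = y - ŷ

Step 1: Calculate predicted value
ŷ = 16.1607 + 3.5569 × 2.67
ŷ = 25.6576

Step 2: Calculate residual
Residual = 25.85 - 25.6576
Residual = 0.1924

Interpretation: the model underestimates the actual value by 0.1924 at this point (positive residual → observation lies above the fitted line).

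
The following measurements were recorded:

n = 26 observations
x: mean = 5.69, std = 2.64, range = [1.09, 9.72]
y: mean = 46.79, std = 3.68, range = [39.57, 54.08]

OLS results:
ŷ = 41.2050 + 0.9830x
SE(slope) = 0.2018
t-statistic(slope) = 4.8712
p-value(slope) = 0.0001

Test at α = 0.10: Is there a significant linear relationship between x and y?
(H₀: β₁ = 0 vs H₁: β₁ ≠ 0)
Reject H₀: p-value = 0.0001 < α = 0.10. The linear relationship is significant at the 10% level.

Hypothesis test for the slope coefficient:

H₀: β₁ = 0 (no linear relationship)
H₁: β₁ ≠ 0 (linear relationship exists)

Test statistic: t = β̂₁ / SE(β̂₁) = 0.9830 / 0.2018 = 4.8712

p = 0.0001: how often a slope estimate this far from 0 (in SE units) would arise by chance if β₁ were truly 0.

Decision rule: reject H₀ if p-value < α.
p-value = 0.0001 < α = 0.10 → reject H₀.

At α = 0.10 the data do provide convincing evidence of a nonzero slope.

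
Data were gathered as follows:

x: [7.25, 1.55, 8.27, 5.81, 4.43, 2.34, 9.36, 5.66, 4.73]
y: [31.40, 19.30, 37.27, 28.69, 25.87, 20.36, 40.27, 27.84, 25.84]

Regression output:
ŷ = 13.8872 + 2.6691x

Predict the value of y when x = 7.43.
ŷ = 33.7186

Plug x = 7.43 into the fitted line:

ŷ = 13.8872 + 2.6691 × 7.43
ŷ = 13.8872 + 19.8314
ŷ = 33.7186

This is a point prediction; actual observations scatter around it by roughly the residual standard deviation.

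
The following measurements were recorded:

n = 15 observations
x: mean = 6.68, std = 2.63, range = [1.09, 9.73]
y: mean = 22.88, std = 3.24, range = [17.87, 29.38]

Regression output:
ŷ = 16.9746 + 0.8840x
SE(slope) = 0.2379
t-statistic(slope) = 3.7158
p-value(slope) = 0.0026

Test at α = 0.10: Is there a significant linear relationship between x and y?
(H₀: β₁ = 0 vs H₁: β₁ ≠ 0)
Reject H₀: p-value = 0.0026 < α = 0.10. The linear relationship is significant at the 10% level.

Hypothesis test for the slope coefficient:

H₀: β₁ = 0 (no linear relationship)
H₁: β₁ ≠ 0 (linear relationship exists)

Test statistic: t = β̂₁ / SE(β̂₁) = 0.8840 / 0.2379 = 3.7158

With df = 13, the two-sided p-value for |t| = 3.7158 is 0.0026.

Decision rule: reject H₀ if p-value < α.
p-value = 0.0026 < α = 0.10 → reject H₀.

At α = 0.10 the data do provide convincing evidence of a nonzero slope.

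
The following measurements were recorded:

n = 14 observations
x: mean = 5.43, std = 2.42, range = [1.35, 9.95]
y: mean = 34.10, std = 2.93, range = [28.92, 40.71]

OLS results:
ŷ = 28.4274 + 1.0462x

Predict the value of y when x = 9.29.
ŷ = 38.1466

To predict y for x = 9.29, substitute into the regression equation:

ŷ = 28.4274 + 1.0462 × 9.29
ŷ = 28.4274 + 9.7192
ŷ = 38.1466

This is a point prediction; actual observations scatter around it by roughly the residual standard deviation.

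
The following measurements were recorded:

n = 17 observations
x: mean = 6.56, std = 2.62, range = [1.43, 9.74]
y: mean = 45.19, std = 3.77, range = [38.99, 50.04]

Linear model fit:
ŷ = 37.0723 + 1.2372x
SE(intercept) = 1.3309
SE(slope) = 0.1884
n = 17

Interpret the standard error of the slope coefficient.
SE(slope) = 0.1884 measures the uncertainty in the estimated slope. The coefficient is estimated precisely (SE/|β̂₁| = 15.2%).

SE(β̂₁) = 0.1884 says: if we drew many samples of n = 17 from the same population and refit each time, the fitted slopes would scatter with a standard deviation of roughly 0.1884 around the true β₁.

Relative precision:
- SE / |β̂₁| = 0.1884 / 1.2372 = 15.2%
- Rule of thumb (under 20%: precise; 20% to under 50%: moderately precise; 50% or more: imprecise) → precise

Rough 95% range (±2 SE): 1.2372 ± 0.3768 → (0.8604, 1.6140).

What drives SE(β̂₁): larger n (here n = 17) → smaller SE.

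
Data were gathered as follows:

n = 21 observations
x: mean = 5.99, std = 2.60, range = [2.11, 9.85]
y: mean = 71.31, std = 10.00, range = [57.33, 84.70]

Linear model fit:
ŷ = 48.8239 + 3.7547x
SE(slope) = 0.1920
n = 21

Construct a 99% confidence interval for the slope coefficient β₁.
The 99% CI for β₁ is (3.2054, 4.3040)

Confidence interval for the slope:

The 99% CI for β₁ is: β̂₁ ± t*(α/2, n-2) × SE(β̂₁)

Step 1: Find critical t-value
- Confidence level = 0.99
- Degrees of freedom = n - 2 = 21 - 2 = 19
- t*(α/2, 19) = 2.8609

Step 2: Calculate margin of error
Margin = 2.8609 × 0.1920 = 0.5493

Step 3: Construct interval
CI = 3.7547 ± 0.5493
CI = (3.2054, 4.3040)

Interpretation: intervals built this way capture the true β₁ in 99% of repeated samples; here the plausible range for the per-unit effect of x on y is 3.2054 to 4.3040.
The interval does not include 0, suggesting a significant linear relationship.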